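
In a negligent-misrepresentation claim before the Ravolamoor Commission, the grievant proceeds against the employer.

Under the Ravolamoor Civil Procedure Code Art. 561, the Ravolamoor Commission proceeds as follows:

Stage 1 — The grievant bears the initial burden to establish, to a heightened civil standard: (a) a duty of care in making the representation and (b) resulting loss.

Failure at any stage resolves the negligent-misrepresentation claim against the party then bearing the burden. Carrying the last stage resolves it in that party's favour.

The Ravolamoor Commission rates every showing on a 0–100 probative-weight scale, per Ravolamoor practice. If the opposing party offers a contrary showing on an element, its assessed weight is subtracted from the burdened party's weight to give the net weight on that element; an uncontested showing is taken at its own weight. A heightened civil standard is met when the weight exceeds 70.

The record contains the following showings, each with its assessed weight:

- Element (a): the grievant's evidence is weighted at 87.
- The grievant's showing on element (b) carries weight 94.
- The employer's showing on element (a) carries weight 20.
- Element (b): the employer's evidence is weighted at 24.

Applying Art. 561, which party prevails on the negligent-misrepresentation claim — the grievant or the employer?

Stage 1 (grievant, a heightened civil standard, weight exceeds 70): (a) net 87−20=67 ≤ 70 — fails; (b) net 94−24=70 ≤ 70 — fails.
  The grievant does not carry Stage 1.
The analysis ends at Stage 1; the employer prevails.

employer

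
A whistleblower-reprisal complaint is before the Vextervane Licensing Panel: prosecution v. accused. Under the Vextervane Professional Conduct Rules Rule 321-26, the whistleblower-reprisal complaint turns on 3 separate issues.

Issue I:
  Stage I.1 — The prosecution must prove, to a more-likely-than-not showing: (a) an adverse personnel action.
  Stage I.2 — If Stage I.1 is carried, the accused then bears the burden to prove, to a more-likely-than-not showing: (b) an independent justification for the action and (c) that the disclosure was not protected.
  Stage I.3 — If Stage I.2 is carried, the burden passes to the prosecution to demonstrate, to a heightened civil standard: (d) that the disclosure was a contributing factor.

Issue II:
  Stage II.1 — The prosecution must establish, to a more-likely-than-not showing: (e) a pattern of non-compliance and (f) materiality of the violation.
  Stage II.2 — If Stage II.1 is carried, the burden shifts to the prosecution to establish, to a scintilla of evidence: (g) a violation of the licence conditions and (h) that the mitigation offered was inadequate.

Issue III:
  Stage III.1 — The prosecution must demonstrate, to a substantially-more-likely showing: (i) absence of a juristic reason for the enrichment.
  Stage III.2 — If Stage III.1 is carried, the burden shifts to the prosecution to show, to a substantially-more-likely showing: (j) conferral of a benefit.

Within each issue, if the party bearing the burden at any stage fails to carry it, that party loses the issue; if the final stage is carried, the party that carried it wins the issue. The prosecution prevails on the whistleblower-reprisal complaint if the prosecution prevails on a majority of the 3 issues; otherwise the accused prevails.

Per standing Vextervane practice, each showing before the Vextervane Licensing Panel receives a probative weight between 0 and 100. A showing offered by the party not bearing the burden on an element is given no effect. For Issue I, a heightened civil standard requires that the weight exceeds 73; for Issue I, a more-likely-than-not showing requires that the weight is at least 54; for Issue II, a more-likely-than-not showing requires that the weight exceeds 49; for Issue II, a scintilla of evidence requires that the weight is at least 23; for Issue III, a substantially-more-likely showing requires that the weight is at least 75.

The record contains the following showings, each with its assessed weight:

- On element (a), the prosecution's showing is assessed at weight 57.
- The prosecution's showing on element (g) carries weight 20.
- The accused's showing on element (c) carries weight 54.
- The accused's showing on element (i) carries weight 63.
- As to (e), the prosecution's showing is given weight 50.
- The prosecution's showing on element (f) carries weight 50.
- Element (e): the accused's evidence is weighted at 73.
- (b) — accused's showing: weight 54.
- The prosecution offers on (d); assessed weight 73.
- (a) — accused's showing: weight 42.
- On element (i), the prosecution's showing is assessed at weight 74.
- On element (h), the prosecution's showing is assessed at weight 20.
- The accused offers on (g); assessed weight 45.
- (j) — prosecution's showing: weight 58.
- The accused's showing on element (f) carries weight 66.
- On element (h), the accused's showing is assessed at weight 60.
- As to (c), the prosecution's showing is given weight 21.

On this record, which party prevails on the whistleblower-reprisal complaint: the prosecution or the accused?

— Issue I —
At Stage I.1 the prosecution must meet a more-likely-than-not showing (weight is at least 54): on (a) the weight is 57 (the accused's 42 is given no effect), ≥ 54, so (a) meets the standard.
  Stage I.1 is satisfied; the onus moves to the accused.
At Stage I.2 the accused must meet a more-likely-than-not showing (weight is at least 54): on (b) the weight is 54, which does reach 54, so (b) meets the standard; on (c) the weight is 54 (the prosecution's 21 is given no effect), ≥ 54, so (c) meets the standard.
  Stage I.2 is satisfied; the onus moves to the prosecution.
At Stage I.3 the prosecution must meet a heightened civil standard (weight exceeds 73): on (d) the weight is 73, which does not exceed 73, so (d) does not meet the standard.
  Not every element is met, so the prosecution fails to carry Stage I.3.
The accused prevails on this issue.
— Issue II —
Stage II.1 (prosecution, a more-likely-than-not showing, weight exceeds 49): (e) 50 (accused's 73 disregarded) > 49 — meets; (f) 50 (accused's 66 disregarded) > 49 — meets.
  Stage II.1 carried; the burden remains with the prosecution.
Stage II.2 (prosecution, a scintilla of evidence, weight is at least 23): (g) 20 (accused's 45 disregarded) < 23 — fails; (h) 20 (accused's 60 disregarded) < 23 — fails.
  Not every element is met, so the prosecution fails to carry Stage II.2.
So the accused prevails on this issue.
— Issue III —
At Stage III.1 the prosecution must meet a substantially-more-likely showing (weight is at least 75): on (i) the weight is 74 (the accused's 63 is given no effect), which does not reach 75, so (i) does not meet the standard.
  Not every element is met, so the prosecution fails to carry Stage III.1.
The analysis ends at Stage III.1; the accused prevails on this issue.
Per-issue: Issue I → accused; Issue II → accused; Issue III → accused. The prosecution must prevail on a majority of issues; overall, the accused prevails.

accused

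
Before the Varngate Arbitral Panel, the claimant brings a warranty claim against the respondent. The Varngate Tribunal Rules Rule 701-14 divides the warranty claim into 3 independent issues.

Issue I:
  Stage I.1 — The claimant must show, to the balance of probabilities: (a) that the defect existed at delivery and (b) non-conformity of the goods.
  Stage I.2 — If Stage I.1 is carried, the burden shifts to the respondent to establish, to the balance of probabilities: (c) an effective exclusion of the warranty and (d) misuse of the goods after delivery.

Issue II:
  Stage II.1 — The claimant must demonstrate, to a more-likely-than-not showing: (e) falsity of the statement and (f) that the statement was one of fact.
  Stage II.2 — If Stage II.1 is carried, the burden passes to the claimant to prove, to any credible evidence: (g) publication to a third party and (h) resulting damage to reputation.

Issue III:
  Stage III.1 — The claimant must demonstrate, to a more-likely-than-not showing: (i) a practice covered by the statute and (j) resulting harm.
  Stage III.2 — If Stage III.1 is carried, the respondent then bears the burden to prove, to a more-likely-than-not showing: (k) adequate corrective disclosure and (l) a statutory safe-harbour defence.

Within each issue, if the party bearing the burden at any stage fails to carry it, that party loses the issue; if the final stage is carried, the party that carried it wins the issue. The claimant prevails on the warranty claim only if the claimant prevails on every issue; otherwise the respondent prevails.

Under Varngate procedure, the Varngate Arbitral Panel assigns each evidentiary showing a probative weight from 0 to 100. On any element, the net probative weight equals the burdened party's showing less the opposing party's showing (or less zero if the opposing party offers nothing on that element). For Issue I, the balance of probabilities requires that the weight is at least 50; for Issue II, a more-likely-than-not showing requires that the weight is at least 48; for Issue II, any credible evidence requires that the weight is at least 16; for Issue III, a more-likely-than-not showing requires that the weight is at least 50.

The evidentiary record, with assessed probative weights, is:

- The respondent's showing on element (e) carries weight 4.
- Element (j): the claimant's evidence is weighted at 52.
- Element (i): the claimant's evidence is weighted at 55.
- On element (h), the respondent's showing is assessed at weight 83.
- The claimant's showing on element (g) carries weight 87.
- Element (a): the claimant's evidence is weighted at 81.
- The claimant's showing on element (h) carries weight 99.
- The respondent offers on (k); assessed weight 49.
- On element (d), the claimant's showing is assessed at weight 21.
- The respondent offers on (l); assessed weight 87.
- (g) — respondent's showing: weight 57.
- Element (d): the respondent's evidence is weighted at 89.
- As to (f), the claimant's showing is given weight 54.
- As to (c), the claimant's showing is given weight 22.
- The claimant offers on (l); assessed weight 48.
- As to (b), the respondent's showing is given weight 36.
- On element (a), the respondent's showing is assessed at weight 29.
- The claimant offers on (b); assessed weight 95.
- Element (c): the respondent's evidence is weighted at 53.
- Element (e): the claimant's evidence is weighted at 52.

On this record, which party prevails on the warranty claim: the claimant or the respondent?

— Issue I —
Stage I.1 — burden on claimant; standard: the balance of probabilities (weight is at least 50).
    (a): 81 − 29 = 52 ≥ 50 [met]
    (b): 95 − 36 = 59 ≥ 50 [met]
  All elements met. The burden passes to the respondent.
Stage I.2 — burden on respondent; standard: the balance of probabilities (weight is at least 50).
    (c): 53 − 22 = 31 < 50 [not met]
    (d): 89 − 21 = 68 ≥ 50 [met]
  Not every element is met, so the respondent fails to carry Stage I.2.
The analysis ends at Stage I.2; the claimant prevails on this issue.
— Issue II —
Stage II.1 — burden on claimant; standard: a more-likely-than-not showing (weight is at least 48).
    (e): 52 − 4 = 48 ≥ 48 [met]
    (f): 54 ≥ 48 [met]
  Stage II.1 is satisfied; the claimant continues to bear the burden.
Stage II.2 — burden on claimant; standard: any credible evidence (weight is at least 16).
    (g): 87 − 57 = 30 ≥ 16 [met]
    (h): 99 − 83 = 16 ≥ 16 [met]
  Stage II.2 carried; the final stage is satisfied.
All stages carried — the claimant prevails on this issue.
— Issue III —
Stage III.1 — burden on claimant; standard: a more-likely-than-not showing (weight is at least 50).
    (i): 55 ≥ 50 [met]
    (j): 52 ≥ 50 [met]
  Stage III.1 carried; the burden shifts to the respondent.
Stage III.2 — burden on respondent; standard: a more-likely-than-not showing (weight is at least 50).
    (k): 49 < 50 [not met]
    (l): 87 − 48 = 39 < 50 [not met]
  Not every element is met, so the respondent fails to carry Stage III.2.
So the claimant prevails on this issue.
Per-issue: Issue I → claimant; Issue II → claimant; Issue III → claimant. The claimant must prevail on every issue; overall, the claimant prevails.

claimant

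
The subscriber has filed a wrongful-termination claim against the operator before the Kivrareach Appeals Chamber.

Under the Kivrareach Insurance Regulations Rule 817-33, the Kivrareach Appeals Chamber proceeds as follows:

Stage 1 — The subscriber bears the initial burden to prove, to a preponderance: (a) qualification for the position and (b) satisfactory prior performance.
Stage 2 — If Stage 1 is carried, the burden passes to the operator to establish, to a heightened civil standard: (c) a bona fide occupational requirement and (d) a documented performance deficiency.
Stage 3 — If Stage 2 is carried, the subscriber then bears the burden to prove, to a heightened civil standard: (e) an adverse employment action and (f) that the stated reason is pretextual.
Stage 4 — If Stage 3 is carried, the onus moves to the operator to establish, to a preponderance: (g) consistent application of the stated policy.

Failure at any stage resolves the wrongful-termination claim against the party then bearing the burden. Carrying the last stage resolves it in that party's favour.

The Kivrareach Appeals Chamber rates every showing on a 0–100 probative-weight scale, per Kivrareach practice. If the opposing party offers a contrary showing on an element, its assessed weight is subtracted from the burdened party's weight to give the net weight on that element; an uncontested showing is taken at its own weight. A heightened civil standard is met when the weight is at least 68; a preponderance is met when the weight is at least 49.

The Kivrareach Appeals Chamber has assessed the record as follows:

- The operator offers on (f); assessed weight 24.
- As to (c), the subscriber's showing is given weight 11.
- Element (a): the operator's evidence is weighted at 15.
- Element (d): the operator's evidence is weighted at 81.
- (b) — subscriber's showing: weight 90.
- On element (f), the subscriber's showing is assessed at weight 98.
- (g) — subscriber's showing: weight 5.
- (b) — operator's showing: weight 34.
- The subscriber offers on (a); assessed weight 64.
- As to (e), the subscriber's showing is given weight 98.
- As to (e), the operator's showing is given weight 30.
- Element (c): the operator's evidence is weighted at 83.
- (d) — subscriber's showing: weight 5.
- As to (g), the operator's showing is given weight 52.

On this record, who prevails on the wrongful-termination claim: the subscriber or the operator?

subscriber

At Stage 1 the subscriber must meet a preponderance (weight is at least 49): on (a) the weight is 64 less the opposing 15 gives net 49, ≥ 49, so (a) meets the standard; on (b) the weight is 90 less the opposing 34 gives net 56, ≥ 49, so (b) meets the standard.
  The subscriber carries Stage 1; the operator now bears the burden.
At Stage 2 the operator must meet a heightened civil standard (weight is at least 68): on (c) the weight is 83 less the opposing 11 gives net 72, which does reach 68, so (c) meets the standard; on (d) the weight is 81 less the opposing 5 gives net 76, which does reach 68, so (d) meets the standard.
  Stage 2 is satisfied; the onus moves to the subscriber.
At Stage 3 the subscriber must meet a heightened civil standard (weight is at least 68): on (e) the weight is 98 less the opposing 30 gives net 68, ≥ 68, so (e) meets the standard; on (f) the weight is 98 less the opposing 24 gives net 74, ≥ 68, so (f) meets the standard.
  Stage 3 is satisfied; the onus moves to the operator.
At Stage 4 the operator must meet a preponderance (weight is at least 49): on (g) the weight is 52 less the opposing 5 gives net 47, < 49, so (g) does not meet the standard.
  The operator does not carry Stage 4.
The analysis ends at Stage 4; the subscriber prevails.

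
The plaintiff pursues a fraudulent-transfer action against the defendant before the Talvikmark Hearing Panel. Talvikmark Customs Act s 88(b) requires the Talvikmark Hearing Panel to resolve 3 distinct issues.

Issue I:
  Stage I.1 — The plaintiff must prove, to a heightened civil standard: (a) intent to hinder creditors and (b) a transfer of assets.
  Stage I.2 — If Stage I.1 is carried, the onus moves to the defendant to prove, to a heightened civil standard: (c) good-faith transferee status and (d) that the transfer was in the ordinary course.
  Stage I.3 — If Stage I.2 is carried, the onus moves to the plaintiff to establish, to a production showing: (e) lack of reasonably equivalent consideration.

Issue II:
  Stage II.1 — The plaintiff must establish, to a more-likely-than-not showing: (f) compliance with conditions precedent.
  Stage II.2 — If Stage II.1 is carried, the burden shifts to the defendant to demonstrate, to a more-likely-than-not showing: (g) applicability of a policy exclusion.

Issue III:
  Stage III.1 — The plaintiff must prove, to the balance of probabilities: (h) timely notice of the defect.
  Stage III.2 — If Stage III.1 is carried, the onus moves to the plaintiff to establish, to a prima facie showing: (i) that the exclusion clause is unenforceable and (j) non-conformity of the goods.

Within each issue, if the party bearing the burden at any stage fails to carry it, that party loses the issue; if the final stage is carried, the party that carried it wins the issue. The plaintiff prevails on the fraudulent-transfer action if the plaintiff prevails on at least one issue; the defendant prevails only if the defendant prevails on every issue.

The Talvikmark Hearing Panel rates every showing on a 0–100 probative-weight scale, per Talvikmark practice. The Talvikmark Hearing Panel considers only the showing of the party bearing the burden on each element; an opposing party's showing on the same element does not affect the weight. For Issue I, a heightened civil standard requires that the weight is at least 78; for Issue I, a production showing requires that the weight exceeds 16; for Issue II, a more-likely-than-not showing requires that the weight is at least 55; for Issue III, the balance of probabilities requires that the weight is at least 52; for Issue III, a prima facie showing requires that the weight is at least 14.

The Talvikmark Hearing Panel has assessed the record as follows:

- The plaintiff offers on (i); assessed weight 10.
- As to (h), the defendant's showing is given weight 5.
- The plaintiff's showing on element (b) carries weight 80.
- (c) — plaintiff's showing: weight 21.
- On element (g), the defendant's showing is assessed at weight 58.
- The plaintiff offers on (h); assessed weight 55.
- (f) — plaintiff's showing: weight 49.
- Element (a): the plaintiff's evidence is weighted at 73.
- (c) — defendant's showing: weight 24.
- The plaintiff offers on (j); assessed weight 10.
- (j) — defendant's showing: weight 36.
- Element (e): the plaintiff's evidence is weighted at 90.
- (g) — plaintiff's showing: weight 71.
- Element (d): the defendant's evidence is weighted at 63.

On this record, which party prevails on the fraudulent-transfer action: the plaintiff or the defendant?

defendant

— Issue I —
At Stage I.1 the plaintiff must meet a heightened civil standard (weight is at least 78): on (a) the weight is 73, which does not reach 78, so (a) does not meet the standard; on (b) the weight is 80, ≥ 78, so (b) meets the standard.
  Stage I.1 not carried; the plaintiff fails its burden.
So the defendant prevails on this issue.
— Issue II —
Stage II.1 (plaintiff, a more-likely-than-not showing, weight is at least 55): (f) 49 < 55 — fails.
  The plaintiff does not carry Stage II.1.
The defendant prevails on this issue.
— Issue III —
At Stage III.1 the plaintiff must meet the balance of probabilities (weight is at least 52): on (h) the weight is 55 (the defendant's 5 is given no effect), ≥ 52, so (h) meets the standard.
  Stage III.1 carried; the burden remains with the plaintiff.
At Stage III.2 the plaintiff must meet a prima facie showing (weight is at least 14): on (i) the weight is 10, < 14, so (i) does not meet the standard; on (j) the weight is 10 (the defendant's 36 is given no effect), < 14, so (j) does not meet the standard.
  The plaintiff does not carry Stage III.2.
The defendant prevails on this issue.
Per-issue: Issue I → defendant; Issue II → defendant; Issue III → defendant. The plaintiff must prevail on at least one issue; overall, the defendant prevails.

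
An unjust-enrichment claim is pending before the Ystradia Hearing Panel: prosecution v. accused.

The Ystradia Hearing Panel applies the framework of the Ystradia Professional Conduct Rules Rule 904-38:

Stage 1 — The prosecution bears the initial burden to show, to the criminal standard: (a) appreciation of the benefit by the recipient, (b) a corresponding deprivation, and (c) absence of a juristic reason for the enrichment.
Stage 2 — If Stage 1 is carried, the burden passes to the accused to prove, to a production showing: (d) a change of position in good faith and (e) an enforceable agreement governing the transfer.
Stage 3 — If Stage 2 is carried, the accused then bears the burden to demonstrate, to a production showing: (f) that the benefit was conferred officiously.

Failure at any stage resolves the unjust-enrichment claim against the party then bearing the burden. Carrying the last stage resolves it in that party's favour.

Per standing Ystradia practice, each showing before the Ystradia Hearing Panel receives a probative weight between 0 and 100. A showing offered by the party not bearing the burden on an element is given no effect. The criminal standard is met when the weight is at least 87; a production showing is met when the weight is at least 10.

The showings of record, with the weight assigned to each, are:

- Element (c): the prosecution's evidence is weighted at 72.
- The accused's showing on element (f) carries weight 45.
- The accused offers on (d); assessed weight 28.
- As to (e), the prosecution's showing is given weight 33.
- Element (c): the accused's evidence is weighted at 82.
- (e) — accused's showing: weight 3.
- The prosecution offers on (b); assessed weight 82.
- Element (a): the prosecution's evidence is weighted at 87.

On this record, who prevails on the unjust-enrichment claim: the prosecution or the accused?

Stage 1 (prosecution, the criminal standard, weight is at least 87): (a) 87 ≥ 87 — meets; (b) 82 < 87 — fails; (c) 72 (accused's 82 disregarded) < 87 — fails.
  Stage 1 not carried; the prosecution fails its burden.
The accused prevails.

accused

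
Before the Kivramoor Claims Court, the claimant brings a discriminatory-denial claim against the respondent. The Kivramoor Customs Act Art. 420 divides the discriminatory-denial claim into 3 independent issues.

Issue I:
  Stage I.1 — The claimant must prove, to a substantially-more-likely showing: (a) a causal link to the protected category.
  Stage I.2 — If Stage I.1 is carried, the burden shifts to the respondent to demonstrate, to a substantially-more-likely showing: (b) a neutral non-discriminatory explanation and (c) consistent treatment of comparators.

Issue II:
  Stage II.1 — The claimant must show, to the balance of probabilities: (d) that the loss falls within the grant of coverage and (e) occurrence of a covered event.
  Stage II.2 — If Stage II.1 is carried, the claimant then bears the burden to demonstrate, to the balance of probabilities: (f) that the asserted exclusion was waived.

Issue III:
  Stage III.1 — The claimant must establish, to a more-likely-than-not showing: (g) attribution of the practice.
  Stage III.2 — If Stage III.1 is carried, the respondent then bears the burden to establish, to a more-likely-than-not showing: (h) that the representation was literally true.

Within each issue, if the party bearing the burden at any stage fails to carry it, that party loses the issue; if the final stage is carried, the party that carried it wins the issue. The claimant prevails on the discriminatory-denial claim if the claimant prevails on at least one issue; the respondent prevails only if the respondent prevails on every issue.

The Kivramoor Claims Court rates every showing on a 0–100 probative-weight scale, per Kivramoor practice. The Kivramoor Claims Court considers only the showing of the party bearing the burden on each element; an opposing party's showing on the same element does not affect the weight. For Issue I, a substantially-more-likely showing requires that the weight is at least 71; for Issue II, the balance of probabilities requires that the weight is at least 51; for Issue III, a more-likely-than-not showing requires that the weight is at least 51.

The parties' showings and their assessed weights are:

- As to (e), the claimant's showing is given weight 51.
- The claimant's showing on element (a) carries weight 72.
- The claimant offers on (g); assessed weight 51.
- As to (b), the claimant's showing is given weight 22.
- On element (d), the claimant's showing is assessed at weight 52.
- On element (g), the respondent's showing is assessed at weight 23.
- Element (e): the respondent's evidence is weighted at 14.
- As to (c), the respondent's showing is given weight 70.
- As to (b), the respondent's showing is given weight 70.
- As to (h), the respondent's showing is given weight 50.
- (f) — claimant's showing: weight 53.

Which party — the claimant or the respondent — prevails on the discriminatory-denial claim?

claimant

— Issue I —
Stage I.1 — burden on claimant; standard: a substantially-more-likely showing (weight is at least 71).
    (a): 72 ≥ 71 [met]
  All elements met. The burden passes to the respondent.
Stage I.2 — burden on respondent; standard: a substantially-more-likely showing (weight is at least 71).
    (b): 70 (claimant's 22 disregarded) < 71 [not met]
    (c): 70 < 71 [not met]
  The respondent does not carry Stage I.2.
The analysis ends at Stage I.2; the claimant prevails on this issue.
— Issue II —
At Stage II.1 the claimant must meet the balance of probabilities (weight is at least 51): on (d) the weight is 52, which does reach 51, so (d) meets the standard; on (e) the weight is 51 (the respondent's 14 is given no effect), which does reach 51, so (e) meets the standard.
  All elements met. The claimant retains the burden for Stage II.2.
At Stage II.2 the claimant must meet the balance of probabilities (weight is at least 51): on (f) the weight is 53, ≥ 51, so (f) meets the standard.
  The claimant carries the last stage.
Every stage carried; the claimant prevails on this issue.
— Issue III —
At Stage III.1 the claimant must meet a more-likely-than-not showing (weight is at least 51): on (g) the weight is 51 (the respondent's 23 is given no effect), which does reach 51, so (g) meets the standard.
  The claimant carries Stage III.1; the respondent now bears the burden.
At Stage III.2 the respondent must meet a more-likely-than-not showing (weight is at least 51): on (h) the weight is 50, < 51, so (h) does not meet the standard.
  Not every element is met, so the respondent fails to carry Stage III.2.
The analysis ends at Stage III.2; the claimant prevails on this issue.
Per-issue: Issue I → claimant; Issue II → claimant; Issue III → claimant. The claimant must prevail on at least one issue; overall, the claimant prevails.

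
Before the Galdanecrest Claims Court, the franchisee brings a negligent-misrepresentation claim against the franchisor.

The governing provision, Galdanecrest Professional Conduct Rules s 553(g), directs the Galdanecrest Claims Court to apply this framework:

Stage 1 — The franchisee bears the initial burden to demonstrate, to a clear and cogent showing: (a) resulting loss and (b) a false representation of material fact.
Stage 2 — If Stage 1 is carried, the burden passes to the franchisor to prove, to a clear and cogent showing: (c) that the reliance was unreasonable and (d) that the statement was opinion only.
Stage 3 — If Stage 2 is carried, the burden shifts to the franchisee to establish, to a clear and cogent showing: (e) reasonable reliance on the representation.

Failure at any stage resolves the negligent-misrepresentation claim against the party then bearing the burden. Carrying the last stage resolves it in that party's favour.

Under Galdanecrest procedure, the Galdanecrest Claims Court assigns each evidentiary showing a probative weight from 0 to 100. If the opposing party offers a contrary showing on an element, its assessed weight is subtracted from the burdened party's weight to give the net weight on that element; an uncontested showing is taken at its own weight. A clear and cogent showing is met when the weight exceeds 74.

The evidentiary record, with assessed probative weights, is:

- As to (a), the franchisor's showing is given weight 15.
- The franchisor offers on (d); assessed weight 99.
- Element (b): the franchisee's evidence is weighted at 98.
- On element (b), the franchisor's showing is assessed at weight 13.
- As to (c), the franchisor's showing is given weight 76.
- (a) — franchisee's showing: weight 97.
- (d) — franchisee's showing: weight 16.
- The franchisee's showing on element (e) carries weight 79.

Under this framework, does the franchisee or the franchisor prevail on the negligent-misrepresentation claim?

Stage 1 — burden on franchisee; standard: a clear and cogent showing (weight exceeds 74).
    (a): 97 − 15 = 82 > 74 [met]
    (b): 98 − 13 = 85 > 74 [met]
  The franchisee carries Stage 1; the franchisor now bears the burden.
Stage 2 — burden on franchisor; standard: a clear and cogent showing (weight exceeds 74).
    (c): 76 > 74 [met]
    (d): 99 − 16 = 83 > 74 [met]
  Stage 2 carried; the burden shifts to the franchisee.
Stage 3 — burden on franchisee; standard: a clear and cogent showing (weight exceeds 74).
    (e): 79 > 74 [met]
  The franchisee carries the last stage.
With every stage satisfied, the franchisee prevails.

franchisee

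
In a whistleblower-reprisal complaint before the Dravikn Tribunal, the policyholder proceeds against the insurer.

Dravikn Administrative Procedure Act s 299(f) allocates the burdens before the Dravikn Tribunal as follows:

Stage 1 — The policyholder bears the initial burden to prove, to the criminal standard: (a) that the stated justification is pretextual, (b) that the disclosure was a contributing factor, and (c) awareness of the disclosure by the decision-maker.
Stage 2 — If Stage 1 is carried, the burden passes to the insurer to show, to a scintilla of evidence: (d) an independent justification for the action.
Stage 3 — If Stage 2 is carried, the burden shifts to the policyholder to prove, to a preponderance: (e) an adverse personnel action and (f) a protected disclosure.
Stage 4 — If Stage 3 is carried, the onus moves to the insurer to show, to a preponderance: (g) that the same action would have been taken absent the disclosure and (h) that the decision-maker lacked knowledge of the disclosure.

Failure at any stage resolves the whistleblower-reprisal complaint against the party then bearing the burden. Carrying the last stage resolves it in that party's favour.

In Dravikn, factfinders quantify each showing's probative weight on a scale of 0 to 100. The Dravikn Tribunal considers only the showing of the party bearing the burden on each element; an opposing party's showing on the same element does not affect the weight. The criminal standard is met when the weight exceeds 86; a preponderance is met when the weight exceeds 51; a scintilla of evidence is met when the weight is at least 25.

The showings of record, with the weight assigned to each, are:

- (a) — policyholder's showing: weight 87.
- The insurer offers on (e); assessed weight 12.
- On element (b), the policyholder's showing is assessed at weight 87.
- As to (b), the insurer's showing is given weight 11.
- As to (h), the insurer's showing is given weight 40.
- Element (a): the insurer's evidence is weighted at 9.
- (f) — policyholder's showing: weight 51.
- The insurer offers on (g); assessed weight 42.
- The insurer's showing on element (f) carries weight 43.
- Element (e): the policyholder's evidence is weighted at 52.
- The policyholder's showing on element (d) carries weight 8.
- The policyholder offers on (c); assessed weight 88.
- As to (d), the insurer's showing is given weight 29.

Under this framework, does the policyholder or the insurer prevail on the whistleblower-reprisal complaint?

At Stage 1 the policyholder must meet the criminal standard (weight exceeds 86): on (a) the weight is 87 (the insurer's 9 is given no effect), which does exceed 86, so (a) meets the standard; on (b) the weight is 87 (the insurer's 11 is given no effect), > 86, so (b) meets the standard; on (c) the weight is 88, which does exceed 86, so (c) meets the standard.
  All elements met. The burden passes to the insurer.
At Stage 2 the insurer must meet a scintilla of evidence (weight is at least 25): on (d) the weight is 29 (the policyholder's 8 is given no effect), ≥ 25, so (d) meets the standard.
  All elements met. The burden passes to the policyholder.
At Stage 3 the policyholder must meet a preponderance (weight exceeds 51): on (e) the weight is 52 (the insurer's 12 is given no effect), which does exceed 51, so (e) meets the standard; on (f) the weight is 51 (the insurer's 43 is given no effect), which does not exceed 51, so (f) does not meet the standard.
  Stage 3 not carried; the policyholder fails its burden.
The insurer prevails.

insurer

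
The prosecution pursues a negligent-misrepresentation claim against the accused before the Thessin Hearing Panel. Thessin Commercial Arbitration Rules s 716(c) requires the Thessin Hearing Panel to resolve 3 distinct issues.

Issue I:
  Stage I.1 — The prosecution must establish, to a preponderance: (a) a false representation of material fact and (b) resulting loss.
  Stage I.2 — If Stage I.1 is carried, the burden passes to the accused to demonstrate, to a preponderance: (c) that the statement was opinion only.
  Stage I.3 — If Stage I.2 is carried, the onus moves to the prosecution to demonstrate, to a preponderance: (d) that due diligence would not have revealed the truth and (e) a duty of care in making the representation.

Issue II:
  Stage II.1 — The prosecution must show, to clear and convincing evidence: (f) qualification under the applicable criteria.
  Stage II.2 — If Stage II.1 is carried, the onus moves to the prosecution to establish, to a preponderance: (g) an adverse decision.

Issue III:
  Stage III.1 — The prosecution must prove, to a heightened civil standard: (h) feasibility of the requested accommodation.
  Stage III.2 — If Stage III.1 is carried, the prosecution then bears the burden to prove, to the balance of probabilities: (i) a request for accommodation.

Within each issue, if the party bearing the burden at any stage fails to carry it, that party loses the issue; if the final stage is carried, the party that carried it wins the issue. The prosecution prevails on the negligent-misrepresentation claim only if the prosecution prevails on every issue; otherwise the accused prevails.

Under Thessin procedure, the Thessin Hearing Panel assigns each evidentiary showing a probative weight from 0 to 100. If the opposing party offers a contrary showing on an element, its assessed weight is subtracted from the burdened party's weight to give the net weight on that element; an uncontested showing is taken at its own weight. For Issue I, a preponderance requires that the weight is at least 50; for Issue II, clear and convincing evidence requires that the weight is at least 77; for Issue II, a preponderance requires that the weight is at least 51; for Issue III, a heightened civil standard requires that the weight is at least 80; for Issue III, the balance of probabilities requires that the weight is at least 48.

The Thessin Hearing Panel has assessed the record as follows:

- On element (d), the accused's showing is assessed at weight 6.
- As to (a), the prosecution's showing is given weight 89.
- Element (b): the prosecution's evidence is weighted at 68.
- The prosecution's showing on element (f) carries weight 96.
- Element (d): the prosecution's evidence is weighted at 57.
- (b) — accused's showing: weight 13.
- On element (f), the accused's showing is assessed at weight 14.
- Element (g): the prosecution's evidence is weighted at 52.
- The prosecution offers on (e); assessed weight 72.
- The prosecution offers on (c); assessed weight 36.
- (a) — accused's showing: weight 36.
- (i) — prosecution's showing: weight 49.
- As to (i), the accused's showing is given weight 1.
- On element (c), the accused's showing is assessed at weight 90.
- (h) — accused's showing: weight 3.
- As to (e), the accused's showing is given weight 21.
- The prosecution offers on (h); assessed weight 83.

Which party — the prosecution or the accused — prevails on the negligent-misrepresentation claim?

prosecution

— Issue I —
Stage I.1 — burden on prosecution; standard: a preponderance (weight is at least 50).
    (a): 89 − 36 = 53 ≥ 50 [met]
    (b): 68 − 13 = 55 ≥ 50 [met]
  Stage I.1 carried; the burden shifts to the accused.
Stage I.2 — burden on accused; standard: a preponderance (weight is at least 50).
    (c): 90 − 36 = 54 ≥ 50 [met]
  Stage I.2 carried; the burden shifts to the prosecution.
Stage I.3 — burden on prosecution; standard: a preponderance (weight is at least 50).
    (d): 57 − 6 = 51 ≥ 50 [met]
    (e): 72 − 21 = 51 ≥ 50 [met]
  All elements met at the final stage.
All stages carried — the prosecution prevails on this issue.
— Issue II —
Stage II.1 — burden on prosecution; standard: clear and convincing evidence (weight is at least 77).
    (f): 96 − 14 = 82 ≥ 77 [met]
  All elements met. The prosecution retains the burden for Stage II.2.
Stage II.2 — burden on prosecution; standard: a preponderance (weight is at least 51).
    (g): 52 ≥ 51 [met]
  All elements met at the final stage.
All stages carried — the prosecution prevails on this issue.
— Issue III —
Stage III.1 — burden on prosecution; standard: a heightened civil standard (weight is at least 80).
    (h): 83 − 3 = 80 ≥ 80 [met]
  Stage III.1 carried; the burden remains with the prosecution.
Stage III.2 — burden on prosecution; standard: the balance of probabilities (weight is at least 48).
    (i): 49 − 1 = 48 ≥ 48 [met]
  All elements met at the final stage.
Every stage carried; the prosecution prevails on this issue.
Per-issue: Issue I → prosecution; Issue II → prosecution; Issue III → prosecution. The prosecution must prevail on every issue; overall, the prosecution prevails.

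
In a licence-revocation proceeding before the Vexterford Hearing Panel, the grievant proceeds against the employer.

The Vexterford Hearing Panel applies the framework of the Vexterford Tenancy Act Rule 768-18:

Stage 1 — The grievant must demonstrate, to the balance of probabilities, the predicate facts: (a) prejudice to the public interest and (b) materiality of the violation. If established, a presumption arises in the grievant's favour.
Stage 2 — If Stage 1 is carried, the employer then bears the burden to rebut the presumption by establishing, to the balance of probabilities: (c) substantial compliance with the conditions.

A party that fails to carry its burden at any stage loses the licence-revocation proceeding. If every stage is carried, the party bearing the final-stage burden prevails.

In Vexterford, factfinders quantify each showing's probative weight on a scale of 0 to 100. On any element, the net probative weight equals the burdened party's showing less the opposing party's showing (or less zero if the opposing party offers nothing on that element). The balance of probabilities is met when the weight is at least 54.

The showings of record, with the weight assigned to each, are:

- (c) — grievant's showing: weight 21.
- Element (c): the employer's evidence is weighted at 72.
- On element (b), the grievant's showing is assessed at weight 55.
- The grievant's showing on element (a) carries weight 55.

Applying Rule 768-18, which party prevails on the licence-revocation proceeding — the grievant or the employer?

Stage 1 — burden on grievant; standard: the balance of probabilities (weight is at least 54).
    (a): 55 ≥ 54 [met]
    (b): 55 ≥ 54 [met]
  Stage 1 is satisfied; the onus moves to the employer.
Stage 2 — burden on employer; standard: the balance of probabilities (weight is at least 54).
    (c): 72 − 21 = 51 < 54 [not met]
  The employer does not carry Stage 2.
The analysis ends at Stage 2; the grievant prevails.

grievant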